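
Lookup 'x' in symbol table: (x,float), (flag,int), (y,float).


Lookup 'x' → type float


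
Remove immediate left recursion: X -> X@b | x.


Left-recursive alternatives: X@b; non-recursive: x
Introduce X': X -> xX', X' -> @bX' | ε


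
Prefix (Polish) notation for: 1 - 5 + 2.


left-to-right (same/higher precedence on left): tree is (+ (- 1 5) 2)
Prefix: + - 1 5 2


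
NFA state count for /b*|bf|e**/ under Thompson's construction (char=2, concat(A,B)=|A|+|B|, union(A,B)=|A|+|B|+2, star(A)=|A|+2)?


Syntax tree has 4 char leaf(s), 2 union(s), 3 star(s)
chars contribute 4×2 = 8; each union adds +2; each star adds +2
Total: 8 + 4 + 6 = 18 states


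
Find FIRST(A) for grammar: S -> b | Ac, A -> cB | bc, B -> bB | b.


Per alternative of A: FIRST(cB) = {c}; FIRST(bc) = {b}
FIRST(A) = {b, c}


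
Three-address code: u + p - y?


Break into single-operator statements:
t1 = u + p
t2 = t1 - y


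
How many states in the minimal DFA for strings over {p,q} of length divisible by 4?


Track length mod 4: states 0..3, accept at 0
Minimal DFA: 4 states


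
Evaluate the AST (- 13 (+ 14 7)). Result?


Evaluate inner: (+ 14 7) = 21
Evaluate root: (- 13 21) = -8
Result: -8


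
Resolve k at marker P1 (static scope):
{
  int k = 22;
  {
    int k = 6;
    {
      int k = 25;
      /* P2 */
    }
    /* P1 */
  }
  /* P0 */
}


k declared in the same block as P1
k = 6


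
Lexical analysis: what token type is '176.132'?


Pattern: digits with a decimal point
Type: FLOAT_LITERAL


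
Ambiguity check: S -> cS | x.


right-linear, alternatives start with distinct terminals 'c' vs 'x': unique leftmost derivation
Unambiguous


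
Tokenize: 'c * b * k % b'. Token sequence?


Scan left to right, longest-match per lexeme
Tokens: ID(c), OP(*), ID(b), OP(*), ID(k), OP(%), ID(b)


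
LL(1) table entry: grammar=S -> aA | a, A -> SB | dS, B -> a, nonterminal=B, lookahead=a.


For [B, a]: 'a' ∈ FIRST(a)
Entry: B -> a


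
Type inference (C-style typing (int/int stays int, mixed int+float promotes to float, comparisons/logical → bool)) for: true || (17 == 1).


Operand types: bool || bool
Rule: logical operators take bool operands and yield bool
Result type: bool


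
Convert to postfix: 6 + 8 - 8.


Left to right (same or higher precedence on left)
Postfix: 6 8 + 8 -


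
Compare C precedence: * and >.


'*' is multiplicative (level 10); '>' is relational (level 7)
Higher level binds tighter
'*' has higher precedence than '>'


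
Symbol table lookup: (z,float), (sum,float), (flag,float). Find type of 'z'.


Lookup 'z' → type float


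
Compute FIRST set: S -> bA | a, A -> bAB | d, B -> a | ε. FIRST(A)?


Per alternative of A: FIRST(bAB) = {b}; FIRST(d) = {d}
FIRST(A) = {b, d}


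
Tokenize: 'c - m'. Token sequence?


Scan left to right, longest-match per lexeme
Tokens: ID(c), OP(-), ID(m)


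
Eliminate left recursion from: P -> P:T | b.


Left-recursive alternatives: P:T; non-recursive: b
Introduce P': P -> bP', P' -> :TP' | ε


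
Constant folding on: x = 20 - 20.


20 - 20 = 0 at compile time
Optimized: x = 0


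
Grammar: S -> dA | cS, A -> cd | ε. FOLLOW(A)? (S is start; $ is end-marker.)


$ ∈ FOLLOW(S). For each A -> αBβ: add FIRST(β)\{ε} to FOLLOW(B); if β nullable, add FOLLOW(A).
FOLLOW(A) = {$}


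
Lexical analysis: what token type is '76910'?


Pattern: digits only
Type: INTEGER_LITERAL


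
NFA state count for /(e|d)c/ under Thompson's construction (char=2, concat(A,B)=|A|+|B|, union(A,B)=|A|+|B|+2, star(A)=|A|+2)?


Syntax tree has 3 char leaf(s), 1 union(s), 0 star(s)
chars contribute 3×2 = 6; each union adds +2; each star adds +2
Total: 6 + 2 + 0 = 8 states


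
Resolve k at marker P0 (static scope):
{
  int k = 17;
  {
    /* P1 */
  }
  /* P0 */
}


k declared in the same block as P0
k = 17


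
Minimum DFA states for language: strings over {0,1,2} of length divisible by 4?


Track length mod 4: states 0..3, accept at 0
Minimal DFA: 4 states


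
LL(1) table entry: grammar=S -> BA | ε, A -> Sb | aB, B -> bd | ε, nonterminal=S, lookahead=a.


For [S, a]: 'a' ∈ FIRST(BA)
Entry: S -> BA


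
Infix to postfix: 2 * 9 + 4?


Left to right (same or higher precedence on left)
Postfix: 2 9 * 4 +


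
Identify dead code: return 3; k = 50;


statement follows a return and is unreachable
Dead: 'k = 50'


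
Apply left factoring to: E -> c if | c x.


Common prefix: 'c'
Factored: E -> c E', E' -> if | x


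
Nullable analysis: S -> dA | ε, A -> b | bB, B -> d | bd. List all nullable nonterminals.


A nonterminal is nullable iff some alternative derives ε (directly, or every symbol in it is nullable)
Nullable: {S}


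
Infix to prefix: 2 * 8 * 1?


left-to-right (same/higher precedence on left): tree is (* (* 2 8) 1)
Prefix: * * 2 8 1


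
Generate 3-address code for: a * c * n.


Break into single-operator statements:
t1 = a * c
t2 = t1 * n


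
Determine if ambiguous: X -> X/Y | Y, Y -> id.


precedence layered via separate nonterminal Y: deterministic
Unambiguous


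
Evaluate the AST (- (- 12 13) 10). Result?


Evaluate inner: (- 12 13) = -1
Evaluate root: (- -1 10) = -11
Result: -11


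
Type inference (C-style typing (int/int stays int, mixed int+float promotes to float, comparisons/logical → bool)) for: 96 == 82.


Operand types: int == int
Rule: comparison yields bool
Result type: bool


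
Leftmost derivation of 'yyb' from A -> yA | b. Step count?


Derivation: A => yA => yyA => yyb
Steps: 3


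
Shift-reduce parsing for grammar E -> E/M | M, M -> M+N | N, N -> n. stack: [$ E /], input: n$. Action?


no handle ('E/' is not any RHS); shift 'n'
Action: shift


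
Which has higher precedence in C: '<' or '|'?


'<' is relational (level 7); '|' is bitwise OR (level 3)
Higher level binds tighter
'<' has higher precedence than '|'


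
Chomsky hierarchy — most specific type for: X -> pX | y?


Right-linear: every RHS is a terminal or a terminal followed by one nonterminal
Classification: Type 3 (Regular)


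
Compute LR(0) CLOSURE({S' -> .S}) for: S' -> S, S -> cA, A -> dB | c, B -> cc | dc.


Start: S' -> .S
For each item with dot before a nonterminal B, add B -> .γ for every B-production
Closure: [S' -> .S, S -> .cA]


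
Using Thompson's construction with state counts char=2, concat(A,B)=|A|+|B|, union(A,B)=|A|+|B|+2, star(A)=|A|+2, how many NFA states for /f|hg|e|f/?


Syntax tree has 5 char leaf(s), 3 union(s), 0 star(s)
chars contribute 5×2 = 10; each union adds +2; each star adds +2
Total: 10 + 6 + 0 = 16 states


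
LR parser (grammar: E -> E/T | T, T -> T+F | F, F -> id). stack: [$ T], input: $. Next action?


lookahead ∉ {+} so T won't extend; reduce E -> T
Action: reduce (E -> T)


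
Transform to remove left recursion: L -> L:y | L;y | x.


Left-recursive alternatives: L:y, L;y; non-recursive: x
Introduce L': L -> xL', L' -> :yL' | ;yL' | ε


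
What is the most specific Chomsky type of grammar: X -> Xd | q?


Left-linear: every RHS is a terminal or one nonterminal followed by a terminal
Classification: Type 3 (Regular)


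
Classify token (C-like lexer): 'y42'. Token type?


Pattern: letter/underscore followed by alphanumerics, not a keyword
Type: IDENTIFIER


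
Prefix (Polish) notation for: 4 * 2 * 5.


left-to-right (same/higher precedence on left): tree is (* (* 4 2) 5)
Prefix: * * 4 2 5


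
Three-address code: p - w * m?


Break into single-operator statements:
t1 = w * m
t2 = p - t1


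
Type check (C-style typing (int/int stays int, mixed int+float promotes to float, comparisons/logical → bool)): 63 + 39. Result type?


Operand types: int + int
Rule: mixed int/float promotes to float; int/int stays int
Result type: int


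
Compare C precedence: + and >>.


'+' is additive (level 9); '>>' is shift (level 8)
Higher level binds tighter
'+' has higher precedence than '>>'


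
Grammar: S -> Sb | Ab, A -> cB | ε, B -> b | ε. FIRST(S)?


Per alternative of S: FIRST(Sb) = {b, c}; FIRST(Ab) = {b, c}
FIRST(S) = {b, c}


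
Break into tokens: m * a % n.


Scan left to right, longest-match per lexeme
Tokens: ID(m), OP(*), ID(a), OP(%), ID(n)


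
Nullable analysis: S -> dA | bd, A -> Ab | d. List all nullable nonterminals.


A nonterminal is nullable iff some alternative derives ε (directly, or every symbol in it is nullable)
Nullable: {}


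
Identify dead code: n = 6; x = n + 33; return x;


n is read by x's definition; x is returned
No dead code


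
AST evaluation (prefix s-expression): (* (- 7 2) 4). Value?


Evaluate inner: (- 7 2) = 5
Evaluate root: (* 5 4) = 20
Result: 20


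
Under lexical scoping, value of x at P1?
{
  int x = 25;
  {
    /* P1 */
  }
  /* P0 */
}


P1's block does not declare x; resolves to the enclosing declaration at depth 0
x = 25


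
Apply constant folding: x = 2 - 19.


2 - 19 = -17 at compile time
Optimized: x = -17


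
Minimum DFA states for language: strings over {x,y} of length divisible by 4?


Track length mod 4: states 0..3, accept at 0
Minimal DFA: 4 states


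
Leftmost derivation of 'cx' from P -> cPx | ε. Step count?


Derivation: P => cPx => cx
Steps: 2


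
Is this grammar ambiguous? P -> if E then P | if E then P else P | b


dangling else: 'if E then if E then b else b' parses two ways
Ambiguous


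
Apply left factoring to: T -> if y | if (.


Common prefix: 'if'
Factored: T -> if T', T' -> y | (


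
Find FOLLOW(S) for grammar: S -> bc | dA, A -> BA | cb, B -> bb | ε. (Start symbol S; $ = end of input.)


$ ∈ FOLLOW(S). For each A -> αBβ: add FIRST(β)\{ε} to FOLLOW(B); if β nullable, add FOLLOW(A).
FOLLOW(S) = {$}


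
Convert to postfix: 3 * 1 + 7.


Left to right (same or higher precedence on left)
Postfix: 3 1 * 7 +


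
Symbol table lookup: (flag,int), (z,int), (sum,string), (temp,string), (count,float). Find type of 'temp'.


Lookup 'temp' → type string


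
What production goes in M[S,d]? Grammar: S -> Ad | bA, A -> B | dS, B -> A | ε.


For [S, d]: 'd' ∈ FIRST(Ad)
Entry: S -> Ad


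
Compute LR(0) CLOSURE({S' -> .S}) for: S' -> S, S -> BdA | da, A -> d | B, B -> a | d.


Start: S' -> .S
For each item with dot before a nonterminal B, add B -> .γ for every B-production
Closure: [S' -> .S, S -> .BdA, S -> .da, B -> .a, B -> .d]


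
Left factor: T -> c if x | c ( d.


Common prefix: 'c'
Factored: T -> c T', T' -> if x | ( d


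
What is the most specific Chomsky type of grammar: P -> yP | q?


Right-linear: every RHS is a terminal or a terminal followed by one nonterminal
Classification: Type 3 (Regular)


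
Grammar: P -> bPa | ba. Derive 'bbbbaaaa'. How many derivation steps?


Derivation: P => bPa => bbPaa => bbbPaaa => bbbbaaaa
Steps: 4


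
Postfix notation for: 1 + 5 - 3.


Left to right (same or higher precedence on left)
Postfix: 1 5 + 3 -


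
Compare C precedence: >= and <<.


'<<' is shift (level 8); '>=' is relational (level 7)
Higher level binds tighter
'<<' has higher precedence than '>='


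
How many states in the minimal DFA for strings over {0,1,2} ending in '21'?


Track the longest suffix of input matching a prefix of '21': 3 classes (prefixes of length 0..2)
Minimal DFA: 3 states


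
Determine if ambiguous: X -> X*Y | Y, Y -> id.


precedence layered via separate nonterminal Y: deterministic
Unambiguous


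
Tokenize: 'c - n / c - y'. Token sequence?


Scan left to right, longest-match per lexeme
Tokens: ID(c), OP(-), ID(n), OP(/), ID(c), OP(-), ID(y)


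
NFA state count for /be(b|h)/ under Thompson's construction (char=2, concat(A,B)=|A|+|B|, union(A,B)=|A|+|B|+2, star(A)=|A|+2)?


Syntax tree has 4 char leaf(s), 1 union(s), 0 star(s)
chars contribute 4×2 = 8; each union adds +2; each star adds +2
Total: 8 + 2 + 0 = 10 states


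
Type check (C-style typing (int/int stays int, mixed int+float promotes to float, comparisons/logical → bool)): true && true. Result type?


Operand types: bool && bool
Rule: logical operators take bool operands and yield bool
Result type: bool


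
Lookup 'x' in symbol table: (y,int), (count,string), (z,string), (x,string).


Lookup 'x' → type string


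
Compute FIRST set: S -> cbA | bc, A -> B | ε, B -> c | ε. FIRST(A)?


Per alternative of A: FIRST(B) = {c, ε}; FIRST(ε) = {ε}
FIRST(A) = {c, ε}


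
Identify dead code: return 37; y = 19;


statement follows a return and is unreachable
Dead: 'y = 19'


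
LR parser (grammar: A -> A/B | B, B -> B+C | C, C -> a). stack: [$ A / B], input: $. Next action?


handle 'A/B' on top; lookahead ∈ FOLLOW(A) = {/, $}
Action: reduce (A -> A/B)


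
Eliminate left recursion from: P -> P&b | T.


Left-recursive alternatives: P&b; non-recursive: T
Introduce P': P -> TP', P' -> &bP' | ε


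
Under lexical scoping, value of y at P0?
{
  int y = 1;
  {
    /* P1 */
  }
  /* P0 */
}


y declared in the same block as P0
y = 1


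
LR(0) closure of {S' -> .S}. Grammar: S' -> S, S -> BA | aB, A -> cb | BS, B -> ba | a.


Start: S' -> .S
For each item with dot before a nonterminal B, add B -> .γ for every B-production
Closure: [S' -> .S, S -> .BA, S -> .aB, B -> .ba, B -> .a]


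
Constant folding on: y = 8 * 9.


8 * 9 = 72 at compile time
Optimized: y = 72


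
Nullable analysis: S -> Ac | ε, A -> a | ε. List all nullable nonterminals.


A nonterminal is nullable iff some alternative derives ε (directly, or every symbol in it is nullable)
Nullable: {A, S}


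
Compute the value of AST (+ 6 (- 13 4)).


Evaluate inner: (- 13 4) = 9
Evaluate root: (+ 6 9) = 15
Result: 15


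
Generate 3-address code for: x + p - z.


Break into single-operator statements:
t1 = x + p
t2 = t1 - z


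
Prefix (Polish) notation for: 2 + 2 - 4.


left-to-right (same/higher precedence on left): tree is (- (+ 2 2) 4)
Prefix: - + 2 2 4


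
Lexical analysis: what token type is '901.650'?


Pattern: digits with a decimal point
Type: FLOAT_LITERAL


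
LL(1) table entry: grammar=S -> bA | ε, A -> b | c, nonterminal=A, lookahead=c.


For [A, c]: 'c' ∈ FIRST(c)
Entry: A -> c


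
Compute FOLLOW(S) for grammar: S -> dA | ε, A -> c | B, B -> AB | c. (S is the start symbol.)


$ ∈ FOLLOW(S). For each A -> αBβ: add FIRST(β)\{ε} to FOLLOW(B); if β nullable, add FOLLOW(A).
FOLLOW(S) = {$}


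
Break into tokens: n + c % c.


Scan left to right, longest-match per lexeme
Tokens: ID(n), OP(+), ID(c), OP(%), ID(c)


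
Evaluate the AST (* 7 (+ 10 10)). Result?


Evaluate inner: (+ 10 10) = 20
Evaluate root: (* 7 20) = 140
Result: 140


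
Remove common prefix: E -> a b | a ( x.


Common prefix: 'a'
Factored: E -> a E', E' -> b | ( x


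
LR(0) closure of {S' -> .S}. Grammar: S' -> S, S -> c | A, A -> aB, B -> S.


Start: S' -> .S
For each item with dot before a nonterminal B, add B -> .γ for every B-production
Closure: [S' -> .S, S -> .c, S -> .A, A -> .aB]


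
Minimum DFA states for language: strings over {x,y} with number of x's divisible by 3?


Track (count of x) mod 3: states 0..2, accept at 0
Minimal DFA: 3 states


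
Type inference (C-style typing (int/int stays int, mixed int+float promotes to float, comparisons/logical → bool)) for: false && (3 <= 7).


Operand types: bool && bool
Rule: logical operators take bool operands and yield bool
Result type: bool


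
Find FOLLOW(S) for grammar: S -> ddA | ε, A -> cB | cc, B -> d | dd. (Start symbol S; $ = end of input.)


$ ∈ FOLLOW(S). For each A -> αBβ: add FIRST(β)\{ε} to FOLLOW(B); if β nullable, add FOLLOW(A).
FOLLOW(S) = {$}


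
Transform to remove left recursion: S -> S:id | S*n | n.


Left-recursive alternatives: S:id, S*n; non-recursive: n
Introduce S': S -> nS', S' -> :idS' | *nS' | ε


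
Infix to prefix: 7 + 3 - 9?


left-to-right (same/higher precedence on left): tree is (- (+ 7 3) 9)
Prefix: - + 7 3 9


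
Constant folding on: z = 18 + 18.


18 + 18 = 36 at compile time
Optimized: z = 36


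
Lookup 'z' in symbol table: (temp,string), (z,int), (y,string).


Lookup 'z' → type int


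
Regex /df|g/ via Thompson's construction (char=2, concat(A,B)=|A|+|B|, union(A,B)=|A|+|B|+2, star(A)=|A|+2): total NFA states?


Syntax tree has 3 char leaf(s), 1 union(s), 0 star(s)
chars contribute 3×2 = 6; each union adds +2; each star adds +2
Total: 6 + 2 + 0 = 8 states


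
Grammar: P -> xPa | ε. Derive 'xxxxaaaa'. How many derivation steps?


Derivation: P => xPa => xxPaa => xxxPaaa => xxxxPaaaa => xxxxaaaa
Steps: 5


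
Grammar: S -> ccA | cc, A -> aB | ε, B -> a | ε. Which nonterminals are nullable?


A nonterminal is nullable iff some alternative derives ε (directly, or every symbol in it is nullable)
Nullable: {A, B}


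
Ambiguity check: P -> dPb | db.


balanced d^n…b^n: each string has a unique parse
Unambiguous


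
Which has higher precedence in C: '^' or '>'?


'>' is relational (level 7); '^' is bitwise XOR (level 4)
Higher level binds tighter
'>' has higher precedence than '^'


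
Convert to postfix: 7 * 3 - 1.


Left to right (same or higher precedence on left)
Postfix: 7 3 * 1 -


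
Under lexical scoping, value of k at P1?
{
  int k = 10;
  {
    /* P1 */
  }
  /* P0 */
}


P1's block does not declare k; resolves to the enclosing declaration at depth 0
k = 10


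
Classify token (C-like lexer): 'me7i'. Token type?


Pattern: letter/underscore followed by alphanumerics, not a keyword
Type: IDENTIFIER


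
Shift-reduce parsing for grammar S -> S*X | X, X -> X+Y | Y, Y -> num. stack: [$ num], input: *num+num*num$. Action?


'num' on top is the handle for Y -> num
Action: reduce (Y -> num)


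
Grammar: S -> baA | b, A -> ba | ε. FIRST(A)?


Per alternative of A: FIRST(ba) = {b}; FIRST(ε) = {ε}
FIRST(A) = {b, ε}


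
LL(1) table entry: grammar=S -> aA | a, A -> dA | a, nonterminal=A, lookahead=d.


For [A, d]: 'd' ∈ FIRST(dA)
Entry: A -> dA


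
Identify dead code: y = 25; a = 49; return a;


y is assigned but never read
Dead: 'y = 25'


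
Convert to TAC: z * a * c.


Break into single-operator statements:
t1 = z * a
t2 = t1 * c


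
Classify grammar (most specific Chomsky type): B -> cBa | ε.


Single nonterminal LHS, but c^n a^n is not regular
Classification: Type 2 (Context-Free)


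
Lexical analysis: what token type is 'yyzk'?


Pattern: letter/underscore followed by alphanumerics, not a keyword
Type: IDENTIFIER


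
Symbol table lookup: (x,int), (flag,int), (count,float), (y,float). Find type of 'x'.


Lookup 'x' → type int


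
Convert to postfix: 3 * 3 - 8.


Left to right (same or higher precedence on left)
Postfix: 3 3 * 8 -


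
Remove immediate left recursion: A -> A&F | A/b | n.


Left-recursive alternatives: A&F, A/b; non-recursive: n
Introduce A': A -> nA', A' -> &FA' | /bA' | ε


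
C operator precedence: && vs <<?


'<<' is shift (level 8); '&&' is logical AND (level 2)
Higher level binds tighter
'<<' has higher precedence than '&&'


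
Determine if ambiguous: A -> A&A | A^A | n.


'n&n^n' has two parse trees (no precedence encoded between & and ^)
Ambiguous


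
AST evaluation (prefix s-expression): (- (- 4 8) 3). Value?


Evaluate inner: (- 4 8) = -4
Evaluate root: (- -4 3) = -7
Result: -7


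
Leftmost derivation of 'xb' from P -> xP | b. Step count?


Derivation: P => xP => xb
Steps: 2


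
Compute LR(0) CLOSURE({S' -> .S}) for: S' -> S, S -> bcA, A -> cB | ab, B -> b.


Start: S' -> .S
For each item with dot before a nonterminal B, add B -> .γ for every B-production
Closure: [S' -> .S, S -> .bcA]


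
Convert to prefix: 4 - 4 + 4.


left-to-right (same/higher precedence on left): tree is (+ (- 4 4) 4)
Prefix: + - 4 4 4


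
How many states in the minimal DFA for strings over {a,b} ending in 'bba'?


Track the longest suffix of input matching a prefix of 'bba': 4 classes (prefixes of length 0..3)
Minimal DFA: 4 states


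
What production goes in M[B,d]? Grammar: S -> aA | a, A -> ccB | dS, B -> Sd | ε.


For [B, d]: ε is nullable and 'd' ∈ FOLLOW(B)
Entry: B -> ε


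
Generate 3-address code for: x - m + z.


Break into single-operator statements:
t1 = x - m
t2 = t1 + z


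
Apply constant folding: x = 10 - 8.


10 - 8 = 2 at compile time
Optimized: x = 2


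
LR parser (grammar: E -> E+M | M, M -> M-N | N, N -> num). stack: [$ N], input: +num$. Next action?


'N' (not preceded by M-) is the handle for M -> N
Action: reduce (M -> N)


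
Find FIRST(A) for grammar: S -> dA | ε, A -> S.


Per alternative of A: FIRST(S) = {d, ε}
FIRST(A) = {d, ε}


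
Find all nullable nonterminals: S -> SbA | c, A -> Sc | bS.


A nonterminal is nullable iff some alternative derives ε (directly, or every symbol in it is nullable)
Nullable: {}


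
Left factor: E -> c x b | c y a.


Common prefix: 'c'
Factored: E -> c E', E' -> x b | y a


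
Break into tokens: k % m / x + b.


Scan left to right, longest-match per lexeme
Tokens: ID(k), OP(%), ID(m), OP(/), ID(x), OP(+), ID(b)


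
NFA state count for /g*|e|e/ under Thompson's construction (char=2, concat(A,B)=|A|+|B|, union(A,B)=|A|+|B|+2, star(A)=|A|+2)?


Syntax tree has 3 char leaf(s), 2 union(s), 1 star(s)
chars contribute 3×2 = 6; each union adds +2; each star adds +2
Total: 6 + 4 + 2 = 12 states


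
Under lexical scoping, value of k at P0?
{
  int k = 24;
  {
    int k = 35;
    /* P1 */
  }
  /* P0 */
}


k declared in the same block as P0
k = 24


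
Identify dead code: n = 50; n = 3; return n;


first assignment to n is overwritten before any read
Dead: 'n = 50'


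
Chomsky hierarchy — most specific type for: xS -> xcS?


LHS has context (more than one symbol) and |LHS| ≤ |RHS|
Classification: Type 1 (Context-Sensitive)


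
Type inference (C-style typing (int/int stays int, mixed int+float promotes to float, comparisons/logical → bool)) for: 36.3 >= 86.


Operand types: float >= int
Rule: comparison yields bool
Result type: bool


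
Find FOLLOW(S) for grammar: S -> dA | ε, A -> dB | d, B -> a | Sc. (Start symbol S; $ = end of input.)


$ ∈ FOLLOW(S). For each A -> αBβ: add FIRST(β)\{ε} to FOLLOW(B); if β nullable, add FOLLOW(A).
FOLLOW(S) = {$, c}


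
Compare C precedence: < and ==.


'<' is relational (level 7); '==' is equality (level 6)
Higher level binds tighter
'<' has higher precedence than '=='


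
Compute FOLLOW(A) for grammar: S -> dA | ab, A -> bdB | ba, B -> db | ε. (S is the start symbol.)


$ ∈ FOLLOW(S). For each A -> αBβ: add FIRST(β)\{ε} to FOLLOW(B); if β nullable, add FOLLOW(A).
FOLLOW(A) = {$}


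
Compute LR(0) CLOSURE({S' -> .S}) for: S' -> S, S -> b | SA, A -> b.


Start: S' -> .S
For each item with dot before a nonterminal B, add B -> .γ for every B-production
Closure: [S' -> .S, S -> .b, S -> .SA]


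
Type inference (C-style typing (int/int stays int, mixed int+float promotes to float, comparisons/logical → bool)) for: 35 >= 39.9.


Operand types: int >= float
Rule: comparison yields bool
Result type: bool


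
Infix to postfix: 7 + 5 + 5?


Left to right (same or higher precedence on left)
Postfix: 7 5 + 5 +


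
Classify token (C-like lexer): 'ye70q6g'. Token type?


Pattern: letter/underscore followed by alphanumerics, not a keyword
Type: IDENTIFIER


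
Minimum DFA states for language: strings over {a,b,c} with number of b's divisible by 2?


Track (count of b) mod 2: states 0..1, accept at 0
Minimal DFA: 2 states


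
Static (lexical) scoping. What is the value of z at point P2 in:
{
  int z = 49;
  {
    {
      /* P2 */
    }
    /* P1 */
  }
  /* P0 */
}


P2's block does not declare z; resolves to the enclosing declaration at depth 0
z = 49


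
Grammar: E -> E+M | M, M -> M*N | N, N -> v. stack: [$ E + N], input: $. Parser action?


'N' (not preceded by M*) is the handle for M -> N
Action: reduce (M -> N)


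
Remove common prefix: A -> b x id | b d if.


Common prefix: 'b'
Factored: A -> b A', A' -> x id | d if


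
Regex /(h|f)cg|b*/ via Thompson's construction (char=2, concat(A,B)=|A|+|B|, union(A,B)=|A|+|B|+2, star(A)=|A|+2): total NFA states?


Syntax tree has 5 char leaf(s), 2 union(s), 1 star(s)
chars contribute 5×2 = 10; each union adds +2; each star adds +2
Total: 10 + 4 + 2 = 16 states


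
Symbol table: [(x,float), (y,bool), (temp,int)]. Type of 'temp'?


Lookup 'temp' → type int


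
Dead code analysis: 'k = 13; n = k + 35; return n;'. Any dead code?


k is read by n's definition; n is returned
No dead code


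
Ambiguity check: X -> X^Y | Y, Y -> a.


precedence layered via separate nonterminal Y: deterministic
Unambiguous


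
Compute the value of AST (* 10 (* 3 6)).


Evaluate inner: (* 3 6) = 18
Evaluate root: (* 10 18) = 180
Result: 180


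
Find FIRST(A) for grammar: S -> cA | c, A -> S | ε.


Per alternative of A: FIRST(S) = {c}; FIRST(ε) = {ε}
FIRST(A) = {c, ε}


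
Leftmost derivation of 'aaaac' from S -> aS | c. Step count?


Derivation: S => aS => aaS => aaaS => aaaaS => aaaac
Steps: 5


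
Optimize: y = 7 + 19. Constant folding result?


7 + 19 = 26 at compile time
Optimized: y = 26


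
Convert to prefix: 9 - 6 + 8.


left-to-right (same/higher precedence on left): tree is (+ (- 9 6) 8)
Prefix: + - 9 6 8


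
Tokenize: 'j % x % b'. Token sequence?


Scan left to right, longest-match per lexeme
Tokens: ID(j), OP(%), ID(x), OP(%), ID(b)


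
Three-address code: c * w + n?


Break into single-operator statements:
t1 = c * w
t2 = t1 + n


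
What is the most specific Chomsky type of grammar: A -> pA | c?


Right-linear: every RHS is a terminal or a terminal followed by one nonterminal
Classification: Type 3 (Regular)


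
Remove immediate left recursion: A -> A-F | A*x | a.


Left-recursive alternatives: A-F, A*x; non-recursive: a
Introduce A': A -> aA', A' -> -FA' | *xA' | ε


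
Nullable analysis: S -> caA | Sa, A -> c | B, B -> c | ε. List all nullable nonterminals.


A nonterminal is nullable iff some alternative derives ε (directly, or every symbol in it is nullable)
Nullable: {A, B}


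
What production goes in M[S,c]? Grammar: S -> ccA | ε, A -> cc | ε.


For [S, c]: 'c' ∈ FIRST(ccA)
Entry: S -> ccA


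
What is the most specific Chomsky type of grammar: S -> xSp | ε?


Single nonterminal LHS, but x^n p^n is not regular
Classification: Type 2 (Context-Free)


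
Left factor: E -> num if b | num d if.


Common prefix: 'num'
Factored: E -> num E', E' -> if b | d if


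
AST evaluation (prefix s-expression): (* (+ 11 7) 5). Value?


Evaluate inner: (+ 11 7) = 18
Evaluate root: (* 18 5) = 90
Result: 90


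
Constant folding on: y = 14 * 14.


14 * 14 = 196 at compile time
Optimized: y = 196


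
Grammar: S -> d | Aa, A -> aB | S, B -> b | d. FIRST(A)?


Per alternative of A: FIRST(aB) = {a}; FIRST(S) = {a, d}
FIRST(A) = {a, d}


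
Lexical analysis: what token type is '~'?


Pattern: operator symbol
Type: OPERATOR


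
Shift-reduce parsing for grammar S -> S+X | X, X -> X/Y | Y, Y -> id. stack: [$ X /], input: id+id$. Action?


no handle; shift 'id'
Action: shift


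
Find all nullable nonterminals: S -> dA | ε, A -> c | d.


A nonterminal is nullable iff some alternative derives ε (directly, or every symbol in it is nullable)
Nullable: {S}


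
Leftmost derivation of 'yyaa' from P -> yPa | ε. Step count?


Derivation: P => yPa => yyPaa => yyaa
Steps: 3


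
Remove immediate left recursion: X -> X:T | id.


Left-recursive alternatives: X:T; non-recursive: id
Introduce X': X -> idX', X' -> :TX' | ε


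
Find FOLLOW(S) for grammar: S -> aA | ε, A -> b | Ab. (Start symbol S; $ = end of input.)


$ ∈ FOLLOW(S). For each A -> αBβ: add FIRST(β)\{ε} to FOLLOW(B); if β nullable, add FOLLOW(A).
FOLLOW(S) = {$}


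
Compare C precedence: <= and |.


'<=' is relational (level 7); '|' is bitwise OR (level 3)
Higher level binds tighter
'<=' has higher precedence than '|'


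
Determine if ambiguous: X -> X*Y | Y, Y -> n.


precedence layered via separate nonterminal Y: deterministic
Unambiguous


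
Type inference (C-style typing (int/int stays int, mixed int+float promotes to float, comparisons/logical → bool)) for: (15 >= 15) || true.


Operand types: bool || bool
Rule: logical operators take bool operands and yield bool
Result type: bool


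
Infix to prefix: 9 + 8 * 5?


'*' binds tighter: tree is (+ 9 (* 8 5))
Prefix: + 9 * 8 5


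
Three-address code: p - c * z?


Break into single-operator statements:
t1 = c * z
t2 = p - t1


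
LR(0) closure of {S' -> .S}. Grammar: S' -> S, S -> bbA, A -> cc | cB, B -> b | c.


Start: S' -> .S
For each item with dot before a nonterminal B, add B -> .γ for every B-production
Closure: [S' -> .S, S -> .bbA]


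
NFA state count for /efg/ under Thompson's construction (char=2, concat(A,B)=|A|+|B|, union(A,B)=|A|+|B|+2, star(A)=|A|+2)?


Syntax tree has 3 char leaf(s), 0 union(s), 0 star(s)
chars contribute 3×2 = 6; each union adds +2; each star adds +2
Total: 6 + 0 + 0 = 6 states


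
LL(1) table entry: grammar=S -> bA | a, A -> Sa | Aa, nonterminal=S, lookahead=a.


For [S, a]: 'a' ∈ FIRST(a)
Entry: S -> a


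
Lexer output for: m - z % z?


Scan left to right, longest-match per lexeme
Tokens: ID(m), OP(-), ID(z), OP(%), ID(z)


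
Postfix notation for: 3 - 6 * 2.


* has higher precedence, evaluate 6*2 first
Postfix: 3 6 2 * -


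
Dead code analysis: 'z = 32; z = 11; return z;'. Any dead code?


first assignment to z is overwritten before any read
Dead: 'z = 32'


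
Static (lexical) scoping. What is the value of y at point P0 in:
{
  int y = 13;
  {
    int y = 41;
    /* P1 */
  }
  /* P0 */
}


y declared in the same block as P0
y = 13


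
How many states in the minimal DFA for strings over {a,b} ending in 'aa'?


Track the longest suffix of input matching a prefix of 'aa': 3 classes (prefixes of length 0..2)
Minimal DFA: 3 states


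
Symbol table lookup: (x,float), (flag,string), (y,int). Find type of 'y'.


Lookup 'y' → type int


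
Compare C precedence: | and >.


'>' is relational (level 7); '|' is bitwise OR (level 3)
Higher level binds tighter
'>' has higher precedence than '|'


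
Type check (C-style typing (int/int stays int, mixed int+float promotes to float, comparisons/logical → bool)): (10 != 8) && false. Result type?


Operand types: bool && bool
Rule: logical operators take bool operands and yield bool
Result type: bool


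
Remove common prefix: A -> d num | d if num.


Common prefix: 'd'
Factored: A -> d A', A' -> num | if num


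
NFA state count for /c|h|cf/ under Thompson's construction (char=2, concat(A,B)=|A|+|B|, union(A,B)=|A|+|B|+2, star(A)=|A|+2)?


Syntax tree has 4 char leaf(s), 2 union(s), 0 star(s)
chars contribute 4×2 = 8; each union adds +2; each star adds +2
Total: 8 + 4 + 0 = 12 states


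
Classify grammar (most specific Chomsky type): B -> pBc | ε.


Single nonterminal LHS, but p^n c^n is not regular
Classification: Type 2 (Context-Free)


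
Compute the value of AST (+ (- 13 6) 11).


Evaluate inner: (- 13 6) = 7
Evaluate root: (+ 7 11) = 18
Result: 18


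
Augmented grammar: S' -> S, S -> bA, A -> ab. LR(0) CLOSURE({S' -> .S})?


Start: S' -> .S
For each item with dot before a nonterminal B, add B -> .γ for every B-production
Closure: [S' -> .S, S -> .bA]


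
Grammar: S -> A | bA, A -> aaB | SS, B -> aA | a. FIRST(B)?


Per alternative of B: FIRST(aA) = {a}; FIRST(a) = {a}
FIRST(B) = {a}


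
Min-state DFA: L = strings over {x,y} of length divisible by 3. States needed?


Track length mod 3: states 0..2, accept at 0
Minimal DFA: 3 states


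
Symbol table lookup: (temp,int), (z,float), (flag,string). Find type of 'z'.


Lookup 'z' → type float


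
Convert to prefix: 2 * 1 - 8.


left-to-right (same/higher precedence on left): tree is (- (* 2 1) 8)
Prefix: - * 2 1 8


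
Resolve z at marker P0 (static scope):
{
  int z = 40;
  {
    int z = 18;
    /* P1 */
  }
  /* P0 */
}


z declared in the same block as P0
z = 40


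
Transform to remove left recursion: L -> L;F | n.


Left-recursive alternatives: L;F; non-recursive: n
Introduce L': L -> nL', L' -> ;FL' | ε


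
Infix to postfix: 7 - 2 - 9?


Left to right (same or higher precedence on left)
Postfix: 7 2 - 9 -


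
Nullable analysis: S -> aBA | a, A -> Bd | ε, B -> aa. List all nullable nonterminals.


A nonterminal is nullable iff some alternative derives ε (directly, or every symbol in it is nullable)
Nullable: {A}


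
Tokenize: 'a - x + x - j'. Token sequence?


Scan left to right, longest-match per lexeme
Tokens: ID(a), OP(-), ID(x), OP(+), ID(x), OP(-), ID(j)


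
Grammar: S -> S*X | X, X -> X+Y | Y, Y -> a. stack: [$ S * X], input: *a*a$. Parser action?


handle 'S*X' on top; lookahead ∈ FOLLOW(S) = {*, $}
Action: reduce (S -> S*X)


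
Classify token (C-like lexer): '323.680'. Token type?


Pattern: digits with a decimal point
Type: FLOAT_LITERAL


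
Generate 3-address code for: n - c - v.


Break into single-operator statements:
t1 = n - c
t2 = t1 - v


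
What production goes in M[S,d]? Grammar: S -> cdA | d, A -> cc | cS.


For [S, d]: 'd' ∈ FIRST(d)
Entry: S -> d


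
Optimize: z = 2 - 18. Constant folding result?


2 - 18 = -16 at compile time
Optimized: z = -16


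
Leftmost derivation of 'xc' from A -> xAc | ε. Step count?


Derivation: A => xAc => xc
Steps: 2


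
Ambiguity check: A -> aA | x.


right-linear, alternatives start with distinct terminals 'a' vs 'x': unique leftmost derivation
Unambiguous


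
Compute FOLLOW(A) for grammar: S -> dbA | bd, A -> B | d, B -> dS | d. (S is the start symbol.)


$ ∈ FOLLOW(S). For each A -> αBβ: add FIRST(β)\{ε} to FOLLOW(B); if β nullable, add FOLLOW(A).
FOLLOW(A) = {$}


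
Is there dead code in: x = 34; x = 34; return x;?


first assignment to x is overwritten before any read
Dead: 'x = 34'


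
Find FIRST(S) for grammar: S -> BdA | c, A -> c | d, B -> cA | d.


Per alternative of S: FIRST(BdA) = {c, d}; FIRST(c) = {c}
FIRST(S) = {c, d}


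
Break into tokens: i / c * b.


Scan left to right, longest-match per lexeme
Tokens: ID(i), OP(/), ID(c), OP(*), ID(b)


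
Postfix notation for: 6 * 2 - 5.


Left to right (same or higher precedence on left)
Postfix: 6 2 * 5 -


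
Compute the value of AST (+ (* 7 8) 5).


Evaluate inner: (* 7 8) = 56
Evaluate root: (+ 56 5) = 61
Result: 61


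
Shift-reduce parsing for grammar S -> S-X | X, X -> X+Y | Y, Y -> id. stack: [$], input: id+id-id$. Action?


no handle on stack; shift 'id'
Action: shift


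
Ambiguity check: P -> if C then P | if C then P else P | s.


dangling else: 'if C then if C then s else s' parses two ways
Ambiguous


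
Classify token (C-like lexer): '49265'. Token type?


Pattern: digits only
Type: INTEGER_LITERAL


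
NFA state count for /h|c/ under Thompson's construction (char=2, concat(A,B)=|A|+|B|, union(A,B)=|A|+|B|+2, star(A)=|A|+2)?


Syntax tree has 2 char leaf(s), 1 union(s), 0 star(s)
chars contribute 2×2 = 4; each union adds +2; each star adds +2
Total: 4 + 2 + 0 = 6 states


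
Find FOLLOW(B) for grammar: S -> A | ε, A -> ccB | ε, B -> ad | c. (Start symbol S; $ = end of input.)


$ ∈ FOLLOW(S). For each A -> αBβ: add FIRST(β)\{ε} to FOLLOW(B); if β nullable, add FOLLOW(A).
FOLLOW(B) = {$}


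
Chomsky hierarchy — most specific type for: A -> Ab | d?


Left-linear: every RHS is a terminal or one nonterminal followed by a terminal
Classification: Type 3 (Regular)


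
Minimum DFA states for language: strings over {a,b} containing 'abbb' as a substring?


KMP-style automaton: 4 progress states + 1 absorbing accept = 5
Minimal DFA: 5 states


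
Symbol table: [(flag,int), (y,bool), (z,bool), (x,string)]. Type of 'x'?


Lookup 'x' → type string


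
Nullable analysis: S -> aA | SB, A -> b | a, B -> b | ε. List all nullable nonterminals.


A nonterminal is nullable iff some alternative derives ε (directly, or every symbol in it is nullable)
Nullable: {B}


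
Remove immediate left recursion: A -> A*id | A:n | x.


Left-recursive alternatives: A*id, A:n; non-recursive: x
Introduce A': A -> xA', A' -> *idA' | :nA' | ε


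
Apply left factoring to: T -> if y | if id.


Common prefix: 'if'
Factored: T -> if T', T' -> y | id


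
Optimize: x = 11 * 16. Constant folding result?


11 * 16 = 176 at compile time
Optimized: x = 176


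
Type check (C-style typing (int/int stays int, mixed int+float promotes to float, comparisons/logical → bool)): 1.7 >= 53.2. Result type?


Operand types: float >= float
Rule: comparison yields bool
Result type: bool


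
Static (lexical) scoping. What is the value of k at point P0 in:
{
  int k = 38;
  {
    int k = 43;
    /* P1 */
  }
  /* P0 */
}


k declared in the same block as P0
k = 38


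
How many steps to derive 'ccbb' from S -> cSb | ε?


Derivation: S => cSb => ccSbb => ccbb
Steps: 3


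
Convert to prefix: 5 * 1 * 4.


left-to-right (same/higher precedence on left): tree is (* (* 5 1) 4)
Prefix: * * 5 1 4


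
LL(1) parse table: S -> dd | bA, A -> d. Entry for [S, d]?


For [S, d]: 'd' ∈ FIRST(dd)
Entry: S -> dd


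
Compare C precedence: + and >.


'+' is additive (level 9); '>' is relational (level 7)
Higher level binds tighter
'+' has higher precedence than '>'


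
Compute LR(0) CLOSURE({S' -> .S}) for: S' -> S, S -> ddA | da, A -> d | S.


Start: S' -> .S
For each item with dot before a nonterminal B, add B -> .γ for every B-production
Closure: [S' -> .S, S -> .ddA, S -> .da]


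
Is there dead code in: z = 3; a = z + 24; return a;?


z is read by a's definition; a is returned
No dead code


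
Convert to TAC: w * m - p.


Break into single-operator statements:
t1 = w * m
t2 = t1 - p


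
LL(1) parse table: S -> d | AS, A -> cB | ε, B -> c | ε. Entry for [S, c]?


For [S, c]: 'c' ∈ FIRST(AS)
Entry: S -> AS


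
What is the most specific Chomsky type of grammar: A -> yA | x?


Right-linear: every RHS is a terminal or a terminal followed by one nonterminal
Classification: Type 3 (Regular)


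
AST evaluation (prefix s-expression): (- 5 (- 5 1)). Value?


Evaluate inner: (- 5 1) = 4
Evaluate root: (- 5 4) = 1
Result: 1


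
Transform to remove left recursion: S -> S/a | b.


Left-recursive alternatives: S/a; non-recursive: b
Introduce S': S -> bS', S' -> /aS' | ε


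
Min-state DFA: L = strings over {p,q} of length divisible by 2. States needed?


Track length mod 2: states 0..1, accept at 0
Minimal DFA: 2 states


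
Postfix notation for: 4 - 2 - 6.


Left to right (same or higher precedence on left)
Postfix: 4 2 - 6 -
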